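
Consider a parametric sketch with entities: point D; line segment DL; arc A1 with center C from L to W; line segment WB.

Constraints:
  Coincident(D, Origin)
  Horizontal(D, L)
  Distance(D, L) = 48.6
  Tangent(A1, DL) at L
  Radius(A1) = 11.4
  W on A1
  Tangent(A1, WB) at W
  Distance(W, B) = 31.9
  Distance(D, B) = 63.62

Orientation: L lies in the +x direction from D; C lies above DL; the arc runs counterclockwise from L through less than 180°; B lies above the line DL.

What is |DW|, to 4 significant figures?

61.09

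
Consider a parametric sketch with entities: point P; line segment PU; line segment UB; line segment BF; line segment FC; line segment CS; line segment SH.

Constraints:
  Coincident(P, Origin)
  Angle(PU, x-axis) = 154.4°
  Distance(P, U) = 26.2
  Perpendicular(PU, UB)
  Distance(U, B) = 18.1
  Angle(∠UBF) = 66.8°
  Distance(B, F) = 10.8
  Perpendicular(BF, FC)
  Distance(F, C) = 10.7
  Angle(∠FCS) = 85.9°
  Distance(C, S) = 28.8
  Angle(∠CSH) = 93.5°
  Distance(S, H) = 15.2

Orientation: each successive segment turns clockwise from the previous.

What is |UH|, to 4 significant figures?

34.03

P is at the origin; PU runs at 154.4° with length 26.2, so U = (-23.63, 11.32). PU ⟂ UB, so UB runs at 64.40°; with |UB| = 18.1, B = (-15.81, 27.64). ∠UBF = 66.8° gives BF at -48.80° from the x-axis; with |BF| = 10.8, F = (-8.693, 19.52). BF ⟂ FC, so FC runs at -138.8°; with |FC| = 10.7, C = (-16.74, 12.47). ∠FCS = 85.9° gives CS at 127.1° from the x-axis; with |CS| = 28.8, S = (-34.12, 35.44). ∠CSH = 93.5° gives SH at 40.60° from the x-axis; with |SH| = 15.2, H = (-22.58, 45.33). Then |UH| = |H − U| = 34.03.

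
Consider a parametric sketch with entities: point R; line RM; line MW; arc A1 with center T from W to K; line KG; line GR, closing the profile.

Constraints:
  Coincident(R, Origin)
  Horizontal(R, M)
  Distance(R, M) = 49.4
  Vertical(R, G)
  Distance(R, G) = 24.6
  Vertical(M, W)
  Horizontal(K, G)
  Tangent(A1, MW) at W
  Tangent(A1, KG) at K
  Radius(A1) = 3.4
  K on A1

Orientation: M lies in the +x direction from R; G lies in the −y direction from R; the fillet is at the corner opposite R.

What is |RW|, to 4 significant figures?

53.76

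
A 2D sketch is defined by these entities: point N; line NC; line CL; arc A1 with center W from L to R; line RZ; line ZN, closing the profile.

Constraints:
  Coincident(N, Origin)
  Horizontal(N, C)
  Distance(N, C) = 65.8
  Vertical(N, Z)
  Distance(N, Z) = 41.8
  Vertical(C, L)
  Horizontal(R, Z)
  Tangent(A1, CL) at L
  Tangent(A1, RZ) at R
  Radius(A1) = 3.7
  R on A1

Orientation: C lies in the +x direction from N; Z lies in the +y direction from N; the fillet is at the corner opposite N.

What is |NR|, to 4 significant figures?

74.86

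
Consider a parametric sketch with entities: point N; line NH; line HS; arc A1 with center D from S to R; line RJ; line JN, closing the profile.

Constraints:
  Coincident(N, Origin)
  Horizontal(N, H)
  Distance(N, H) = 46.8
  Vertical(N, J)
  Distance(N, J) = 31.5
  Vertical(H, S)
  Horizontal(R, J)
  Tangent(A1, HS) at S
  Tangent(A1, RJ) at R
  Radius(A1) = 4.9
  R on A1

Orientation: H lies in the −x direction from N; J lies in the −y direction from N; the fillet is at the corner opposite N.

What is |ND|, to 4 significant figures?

49.63

N and J share the same x with |NJ| = 31.5 and J on the −y side, so J = (0.000, -31.50). The virtual corner opposite N is at (-46.80, -31.50). Since A1 is tangent to HS there, DS ⟂ HS and the tangent condition forces DR to be normal to RJ, with radius 4.9, so the center D sits 4.9 in from both sides at D = (-41.90, -26.60). Then |ND| = |D − N| = 49.63.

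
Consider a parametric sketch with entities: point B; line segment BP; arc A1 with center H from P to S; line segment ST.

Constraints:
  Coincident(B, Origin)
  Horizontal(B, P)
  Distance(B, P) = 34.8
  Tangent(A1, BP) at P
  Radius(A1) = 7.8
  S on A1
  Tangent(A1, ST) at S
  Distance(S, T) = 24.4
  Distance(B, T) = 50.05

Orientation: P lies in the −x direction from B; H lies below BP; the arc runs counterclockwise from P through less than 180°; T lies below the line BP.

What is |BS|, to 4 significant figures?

43.46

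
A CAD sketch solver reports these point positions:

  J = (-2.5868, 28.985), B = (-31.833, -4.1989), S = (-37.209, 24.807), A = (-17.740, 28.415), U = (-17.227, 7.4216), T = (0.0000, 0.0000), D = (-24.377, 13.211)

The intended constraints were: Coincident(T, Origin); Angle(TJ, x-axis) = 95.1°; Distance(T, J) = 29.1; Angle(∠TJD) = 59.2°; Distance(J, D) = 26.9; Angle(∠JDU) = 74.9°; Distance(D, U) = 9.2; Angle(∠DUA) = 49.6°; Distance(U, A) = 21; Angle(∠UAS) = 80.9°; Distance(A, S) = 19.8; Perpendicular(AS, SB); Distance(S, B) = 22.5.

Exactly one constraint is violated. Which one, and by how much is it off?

Distance(S, B) = 22.5 — off by 7.00.

T = (0.00, 0.00) ✓; TJ at 95.10° ✓; |TJ| = 29.10 ✓; ∠TJD = 59.20° ✓; |JD| = 26.90 ✓; ∠JDU = 74.90° ✓; |DU| = 9.200 ✓; ∠DUA = 49.60° ✓; |UA| = 21.00 ✓; ∠UAS = 80.90° ✓; |AS| = 19.80 ✓; ∠(AS, SB) = 90.00° ✓; |SB| = 29.50 ✗.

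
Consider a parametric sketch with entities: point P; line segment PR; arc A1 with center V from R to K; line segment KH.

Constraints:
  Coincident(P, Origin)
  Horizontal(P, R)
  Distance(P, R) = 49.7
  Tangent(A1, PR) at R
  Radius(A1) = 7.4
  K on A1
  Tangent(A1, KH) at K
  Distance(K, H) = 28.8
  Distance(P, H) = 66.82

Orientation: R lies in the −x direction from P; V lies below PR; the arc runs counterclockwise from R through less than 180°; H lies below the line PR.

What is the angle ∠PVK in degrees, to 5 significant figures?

173.72°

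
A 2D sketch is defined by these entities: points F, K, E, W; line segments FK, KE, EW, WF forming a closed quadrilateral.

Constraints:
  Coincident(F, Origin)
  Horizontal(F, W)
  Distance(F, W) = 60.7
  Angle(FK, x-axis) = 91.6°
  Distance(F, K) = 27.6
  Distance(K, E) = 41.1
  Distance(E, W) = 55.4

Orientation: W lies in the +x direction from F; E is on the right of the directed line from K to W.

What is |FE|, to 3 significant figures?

14.5

F is at the origin; F and W share the same y with |FW| = 60.7 and W in +x, so W = (60.7, 0). FK runs at 91.6° with |FK| = 27.6, so K = (-0.771, 27.6). E is determined by |KE| = 41.1 and |EW| = 55.4 together: it lies at the intersection of circle(K, 41.1) and circle(W, 55.4). With |KW| = 67.4, the foot of the radical line on KW is 23.4 from K and the perpendicular offset is √(41.1² − 23.4²) = 33.8. Taking the right-of-KW solution: E = (6.80, -12.8).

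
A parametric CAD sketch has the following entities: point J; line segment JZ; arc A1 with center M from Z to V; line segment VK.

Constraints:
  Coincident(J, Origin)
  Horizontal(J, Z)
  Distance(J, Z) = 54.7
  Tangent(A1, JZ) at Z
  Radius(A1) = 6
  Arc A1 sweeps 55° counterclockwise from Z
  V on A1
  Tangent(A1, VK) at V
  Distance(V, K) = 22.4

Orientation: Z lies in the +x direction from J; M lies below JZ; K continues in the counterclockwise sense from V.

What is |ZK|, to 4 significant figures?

27.43

On A1, Z sits at bearing 90° from M; a 55° counterclockwise sweep puts V at bearing 145°, so V = M + 6.0·(cos 145°, sin 145°) = (49.79, -2.559). The tangent condition forces MV to be normal to VK, so VK runs along (−sin 145°, cos 145°); with |VK| = 22.4, K = (36.94, -20.91). Then |ZK| = |K − Z| = 27.43.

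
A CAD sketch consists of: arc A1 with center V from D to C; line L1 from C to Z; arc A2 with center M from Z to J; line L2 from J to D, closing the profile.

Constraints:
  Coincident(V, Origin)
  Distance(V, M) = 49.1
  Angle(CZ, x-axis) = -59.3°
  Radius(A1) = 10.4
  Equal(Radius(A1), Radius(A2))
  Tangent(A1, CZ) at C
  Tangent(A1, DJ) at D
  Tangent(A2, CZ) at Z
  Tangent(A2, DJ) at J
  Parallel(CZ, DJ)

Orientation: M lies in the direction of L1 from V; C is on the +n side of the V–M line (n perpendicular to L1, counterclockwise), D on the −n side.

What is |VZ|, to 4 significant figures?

50.19

The slot axis is L1's direction at -59.3°, so u = (cos -59.3°, sin -59.3°) = (0.5105, -0.8599) and n = (−sin -59.3°, cos -59.3°) = (0.8599, 0.5105). V is at the origin and M lies 49.1 along u from V, so M = 49.1·u = (25.07, -42.22). Tangency of A1 to both parallel lines with radius 10.4 puts C and D at V ± 10.4·n: C = (8.942, 5.310), D = (-8.942, -5.310). Equal radii place Z and J the same way about M: Z = M + 10.4·n = (34.01, -36.91), J = M − 10.4·n = (16.13, -47.53). Then |VZ| = |Z − V| = 50.19.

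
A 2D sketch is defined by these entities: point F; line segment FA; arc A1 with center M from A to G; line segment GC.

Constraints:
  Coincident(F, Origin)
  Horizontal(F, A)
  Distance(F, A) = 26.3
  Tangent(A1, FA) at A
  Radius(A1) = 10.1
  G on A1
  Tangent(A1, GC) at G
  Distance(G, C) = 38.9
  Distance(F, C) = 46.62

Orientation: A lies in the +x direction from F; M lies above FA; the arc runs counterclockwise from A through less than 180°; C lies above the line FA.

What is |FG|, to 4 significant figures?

37.80

F is at the origin; FA is horizontal with |FA| = 26.3 and A on the +x side, so A = (26.30, 0.000). Since A1 is tangent to FA there, MA ⟂ FA, so M = A + (0, 10.1) = (26.30, 10.10). Since MG ⟂ GC (tangency), |MC| = √(10.1² + 38.9²) = 40.19 regardless of where G sits on A1. So C lies on both circle(F, 46.62) and circle(M, 40.19); the above-FA intersection is C = (8.068, 45.92). G is the foot of the tangent from C: G = (33.86, 16.80).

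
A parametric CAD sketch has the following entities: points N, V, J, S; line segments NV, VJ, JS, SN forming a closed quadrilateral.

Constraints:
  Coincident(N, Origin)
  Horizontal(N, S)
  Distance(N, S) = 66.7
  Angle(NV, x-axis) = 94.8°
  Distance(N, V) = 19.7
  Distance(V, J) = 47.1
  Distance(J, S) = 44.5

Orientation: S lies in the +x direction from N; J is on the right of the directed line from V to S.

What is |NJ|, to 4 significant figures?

31.98

N is at the origin; N and S share the same y with |NS| = 66.7 and S in +x, so S = (66.7, 0). NV runs at 94.8° with |NV| = 19.7, so V = (-1.648, 19.63). J is determined by |VJ| = 47.1 and |JS| = 44.5 together: it lies at the intersection of circle(V, 47.1) and circle(S, 44.5). With |VS| = 71.11, the foot of the radical line on VS is 37.23 from V and the perpendicular offset is √(47.1² − 37.23²) = 28.85. Taking the right-of-VS solution: J = (26.17, -18.38).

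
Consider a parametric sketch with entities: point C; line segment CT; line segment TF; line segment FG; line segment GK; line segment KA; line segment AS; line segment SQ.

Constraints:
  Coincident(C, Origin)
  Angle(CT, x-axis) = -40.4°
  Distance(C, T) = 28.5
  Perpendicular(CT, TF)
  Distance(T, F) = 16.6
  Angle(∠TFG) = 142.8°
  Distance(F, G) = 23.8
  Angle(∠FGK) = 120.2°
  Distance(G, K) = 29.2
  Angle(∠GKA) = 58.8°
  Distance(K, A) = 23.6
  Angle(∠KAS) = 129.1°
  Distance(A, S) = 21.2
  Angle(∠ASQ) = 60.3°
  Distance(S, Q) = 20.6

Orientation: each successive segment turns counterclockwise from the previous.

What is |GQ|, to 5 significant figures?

5.3793

C is at the origin; CT runs at -40.4° with length 28.5, so T = (21.704, -18.471). CT is perpendicular to TF, so TF runs at 49.600°; with |TF| = 16.6, F = (32.463, -5.8299). ∠TFG = 142.8° gives FG at 86.800° from the x-axis; with |FG| = 23.8, G = (33.791, 17.933). ∠FGK = 120.2° gives GK at 146.60° from the x-axis; with |GK| = 29.2, K = (9.4136, 34.007). ∠GKA = 58.8° gives KA at -92.200° from the x-axis; with |KA| = 23.6, A = (8.5077, 10.424). ∠KAS = 129.1° gives AS at -41.300° from the x-axis; with |AS| = 21.2, S = (24.434, -3.5676). ∠ASQ = 60.3° gives SQ at 78.400° from the x-axis; with |SQ| = 20.6, Q = (28.577, 16.612). Then |GQ| = |Q − G| = 5.3793.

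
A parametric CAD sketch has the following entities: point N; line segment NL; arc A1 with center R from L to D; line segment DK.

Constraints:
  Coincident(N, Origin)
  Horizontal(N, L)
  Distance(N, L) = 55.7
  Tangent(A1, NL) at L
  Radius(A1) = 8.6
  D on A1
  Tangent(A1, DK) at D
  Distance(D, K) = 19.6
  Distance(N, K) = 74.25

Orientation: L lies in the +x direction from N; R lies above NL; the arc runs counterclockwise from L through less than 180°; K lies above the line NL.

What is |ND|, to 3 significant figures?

64.1

N is at the origin; NL is horizontal with |NL| = 55.7 and L on the +x side, so L = (55.7, 0.00). Since A1 is tangent to NL there, RL ⟂ NL, so R = L + (0, 8.6) = (55.7, 8.60). Since RD ⟂ DK (tangency), |RK| = √(8.6² + 19.6²) = 21.4 regardless of where D sits on A1. So K lies on both circle(N, 74.25) and circle(R, 21.4); the above-NL intersection is K = (70.1, 24.4). D is the foot of the tangent from K: D = (63.8, 5.85).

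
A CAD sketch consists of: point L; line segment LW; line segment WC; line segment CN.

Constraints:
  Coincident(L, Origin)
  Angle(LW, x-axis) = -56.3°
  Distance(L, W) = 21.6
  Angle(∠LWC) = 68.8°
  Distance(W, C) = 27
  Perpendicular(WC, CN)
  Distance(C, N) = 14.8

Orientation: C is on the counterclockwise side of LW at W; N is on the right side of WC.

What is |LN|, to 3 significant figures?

39.9

L is at the origin; LW runs at -56.3° with length 21.6, so W = 21.6·(cos -56.3°, sin -56.3°) = (12.0, -18.0). ∠LWC = 68.8°, so WC runs at -56.3° + (180° − 68.8°) = 54.9° from the x-axis; with |WC| = 27.0, C = W + 27.0·(cos 54.9°, sin 54.9°) = (27.5, 4.12). WC ⟂ CN; with |CN| = 14.8 on the right of WC, N = C + 14.8·(0.818, -0.575) = (39.6, -4.39). Then |LN| = |N − L| = 39.9.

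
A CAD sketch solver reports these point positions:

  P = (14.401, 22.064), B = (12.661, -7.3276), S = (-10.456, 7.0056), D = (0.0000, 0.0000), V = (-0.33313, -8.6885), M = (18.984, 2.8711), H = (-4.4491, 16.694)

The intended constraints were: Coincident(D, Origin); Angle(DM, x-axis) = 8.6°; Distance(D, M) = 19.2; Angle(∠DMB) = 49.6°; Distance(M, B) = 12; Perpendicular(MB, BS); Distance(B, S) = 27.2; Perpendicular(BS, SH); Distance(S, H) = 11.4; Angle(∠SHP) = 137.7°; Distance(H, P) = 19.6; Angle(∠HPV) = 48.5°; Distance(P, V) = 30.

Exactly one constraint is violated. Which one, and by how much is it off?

Distance(P, V) = 30 — off by 4.10.

D = (0.00, 0.00) ✓; DM at 8.600° ✓; |DM| = 19.20 ✓; ∠DMB = 49.60° ✓; |MB| = 12.00 ✓; ∠(MB, BS) = 90.00° ✓; |BS| = 27.20 ✓; ∠(BS, SH) = 90.00° ✓; |SH| = 11.40 ✓; ∠SHP = 137.7° ✓; |HP| = 19.60 ✓; ∠HPV = 48.50° ✓; |PV| = 34.10 ✗.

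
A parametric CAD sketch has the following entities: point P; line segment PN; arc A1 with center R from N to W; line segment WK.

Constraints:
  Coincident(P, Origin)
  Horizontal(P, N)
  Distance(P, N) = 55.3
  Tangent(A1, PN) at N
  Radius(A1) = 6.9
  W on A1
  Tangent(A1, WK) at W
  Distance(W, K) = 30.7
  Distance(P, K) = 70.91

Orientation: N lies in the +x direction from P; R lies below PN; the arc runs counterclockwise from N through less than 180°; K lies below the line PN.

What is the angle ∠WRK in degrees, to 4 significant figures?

77.33°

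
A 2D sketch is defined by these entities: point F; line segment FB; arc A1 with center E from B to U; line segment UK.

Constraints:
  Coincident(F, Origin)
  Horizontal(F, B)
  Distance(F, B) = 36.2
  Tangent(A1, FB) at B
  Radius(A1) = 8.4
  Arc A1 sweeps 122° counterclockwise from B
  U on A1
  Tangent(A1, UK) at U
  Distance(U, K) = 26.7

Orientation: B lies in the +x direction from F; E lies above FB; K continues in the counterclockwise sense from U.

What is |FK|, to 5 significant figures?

45.946

F is at the origin; F and B share the same y with |FB| = 36.2 and B on the +x side, so B = (36.200, 0.0000). The tangent condition forces EB to be normal to FB, so E = B + (0, 8.4) = (36.200, 8.4000). On A1, B sits at bearing -90° from E; a 122° counterclockwise sweep puts U at bearing 32°, so U = E + 8.4·(cos 32°, sin 32°) = (43.324, 12.851). A1 meets UK tangentially, so EU is at right angles to UK, so UK runs along (−sin 32°, cos 32°); with |UK| = 26.7, K = (29.175, 35.494). Then |FK| = |K − F| = 45.946.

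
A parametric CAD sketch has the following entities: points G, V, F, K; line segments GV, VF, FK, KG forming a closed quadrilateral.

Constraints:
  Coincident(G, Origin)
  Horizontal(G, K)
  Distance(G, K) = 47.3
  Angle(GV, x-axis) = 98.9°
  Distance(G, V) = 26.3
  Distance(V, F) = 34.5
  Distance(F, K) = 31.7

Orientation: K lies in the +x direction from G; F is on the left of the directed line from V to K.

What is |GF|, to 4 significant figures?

40.56

Checks: |VF| = 34.50 ✓; |FK| = 31.70 ✓.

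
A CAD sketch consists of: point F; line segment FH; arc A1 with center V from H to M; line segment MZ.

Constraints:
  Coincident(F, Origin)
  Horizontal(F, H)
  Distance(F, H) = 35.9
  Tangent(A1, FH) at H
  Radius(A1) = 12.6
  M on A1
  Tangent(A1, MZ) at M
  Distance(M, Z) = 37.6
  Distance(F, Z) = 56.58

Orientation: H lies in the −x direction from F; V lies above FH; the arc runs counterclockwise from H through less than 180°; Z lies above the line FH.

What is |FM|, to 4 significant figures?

26.78

Checks: |VM| = 12.60 ✓; ∠(VM, MZ) = 90.00° ✓; |MZ| = 37.60 ✓; |FZ| = 56.58 ✓.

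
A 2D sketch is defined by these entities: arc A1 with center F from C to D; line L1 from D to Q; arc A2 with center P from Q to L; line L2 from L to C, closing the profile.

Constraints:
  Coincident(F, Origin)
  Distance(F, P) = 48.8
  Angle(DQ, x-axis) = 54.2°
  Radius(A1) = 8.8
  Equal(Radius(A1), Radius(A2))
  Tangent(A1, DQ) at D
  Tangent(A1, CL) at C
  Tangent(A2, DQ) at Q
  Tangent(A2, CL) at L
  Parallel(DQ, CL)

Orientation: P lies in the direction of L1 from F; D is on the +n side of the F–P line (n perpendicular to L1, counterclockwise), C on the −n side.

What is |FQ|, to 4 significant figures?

49.59

The slot axis is L1's direction at 54.2°, so u = (cos 54.2°, sin 54.2°) = (0.5850, 0.8111) and n = (−sin 54.2°, cos 54.2°) = (-0.8111, 0.5850). F is at the origin and P lies 48.8 along u from F, so P = 48.8·u = (28.55, 39.58). Tangency of A1 to both parallel lines with radius 8.8 puts D and C at F ± 8.8·n: D = (-7.137, 5.148), C = (7.137, -5.148). Equal radii place Q and L the same way about P: Q = P + 8.8·n = (21.41, 44.73), L = P − 8.8·n = (35.68, 34.43). Then |FQ| = |Q − F| = 49.59.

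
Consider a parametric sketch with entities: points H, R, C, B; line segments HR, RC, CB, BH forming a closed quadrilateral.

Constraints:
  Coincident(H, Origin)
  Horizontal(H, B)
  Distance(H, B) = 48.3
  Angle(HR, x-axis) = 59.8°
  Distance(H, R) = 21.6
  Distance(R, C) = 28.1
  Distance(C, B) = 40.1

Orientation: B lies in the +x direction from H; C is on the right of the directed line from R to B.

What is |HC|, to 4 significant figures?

13.23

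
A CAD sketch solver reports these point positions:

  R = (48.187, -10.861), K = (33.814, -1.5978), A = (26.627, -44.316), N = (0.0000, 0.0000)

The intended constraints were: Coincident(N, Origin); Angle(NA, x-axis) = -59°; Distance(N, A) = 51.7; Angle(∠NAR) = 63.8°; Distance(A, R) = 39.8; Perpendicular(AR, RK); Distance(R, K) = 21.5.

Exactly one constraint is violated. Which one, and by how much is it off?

Distance(R, K) = 21.5 — off by 4.40.

N = (0.00, 0.00) ✓; NA at -59.00° ✓; |NA| = 51.70 ✓; ∠NAR = 63.80° ✓; |AR| = 39.80 ✓; ∠(AR, RK) = 90.00° ✓; |RK| = 17.10 ✗.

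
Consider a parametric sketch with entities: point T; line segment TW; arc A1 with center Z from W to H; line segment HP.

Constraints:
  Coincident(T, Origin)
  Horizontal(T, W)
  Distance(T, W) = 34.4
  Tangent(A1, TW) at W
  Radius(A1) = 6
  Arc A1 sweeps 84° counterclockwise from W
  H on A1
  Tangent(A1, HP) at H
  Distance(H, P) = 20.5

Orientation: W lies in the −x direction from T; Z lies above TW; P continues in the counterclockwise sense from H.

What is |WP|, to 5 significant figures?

27.007

T is at the origin; TW is horizontal with |TW| = 34.4 and W on the −x side, so W = (-34.400, 0.0000). Tangency of A1 to TW means the radius ZW is perpendicular to TW, so Z = W + (0, 6) = (-34.400, 6.0000). On A1, W sits at bearing -90° from Z; an 84° counterclockwise sweep puts H at bearing -6°, so H = Z + 6.0·(cos -6°, sin -6°) = (-28.433, 5.3728). Since A1 is tangent to HP there, ZH ⟂ HP, so HP runs along (−sin -6°, cos -6°); with |HP| = 20.5, P = (-26.290, 25.761). Then |WP| = |P − W| = 27.007.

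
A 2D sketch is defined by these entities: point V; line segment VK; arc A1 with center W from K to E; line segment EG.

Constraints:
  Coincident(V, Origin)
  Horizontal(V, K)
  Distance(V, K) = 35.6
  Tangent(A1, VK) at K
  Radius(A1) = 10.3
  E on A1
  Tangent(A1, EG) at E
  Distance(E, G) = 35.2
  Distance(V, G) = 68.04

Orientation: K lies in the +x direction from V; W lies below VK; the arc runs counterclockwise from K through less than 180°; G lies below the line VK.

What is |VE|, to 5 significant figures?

33.303

V is at the origin; VK is horizontal with |VK| = 35.6 and K on the +x side, so K = (35.600, 0.0000). A1 meets VK tangentially, so WK is at right angles to VK, so W = K + (0, -10.3) = (35.600, -10.300). Since WE ⟂ EG (tangency), |WG| = √(10.3² + 35.2²) = 36.676 regardless of where E sits on A1. So G lies on both circle(V, 68.04) and circle(W, 36.676); the below-VK intersection is G = (53.115, -42.524). E is the foot of the tangent from G: E = (28.296, -17.562).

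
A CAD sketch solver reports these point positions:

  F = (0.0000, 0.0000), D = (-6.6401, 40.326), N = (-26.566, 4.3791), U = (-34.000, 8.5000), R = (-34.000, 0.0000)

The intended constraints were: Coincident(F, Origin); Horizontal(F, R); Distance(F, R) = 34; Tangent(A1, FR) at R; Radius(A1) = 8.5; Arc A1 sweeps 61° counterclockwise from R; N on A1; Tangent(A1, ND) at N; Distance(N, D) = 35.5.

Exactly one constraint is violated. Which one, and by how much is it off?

Distance(N, D) = 35.5 — off by 5.60.

F = (0.00, 0.00) ✓; F.y = 0.00, R.y = 0.00 ✓; |FR| = 34.00 ✓; ∠(UR, RF) = 90.00° ✓; |UR| = 8.500 ✓; bearing(U→N) − bearing(U→R) = 61.00° ✓; |UN| = 8.500 ✓; ∠(UN, ND) = 90.00° ✓; |ND| = 41.10 ✗.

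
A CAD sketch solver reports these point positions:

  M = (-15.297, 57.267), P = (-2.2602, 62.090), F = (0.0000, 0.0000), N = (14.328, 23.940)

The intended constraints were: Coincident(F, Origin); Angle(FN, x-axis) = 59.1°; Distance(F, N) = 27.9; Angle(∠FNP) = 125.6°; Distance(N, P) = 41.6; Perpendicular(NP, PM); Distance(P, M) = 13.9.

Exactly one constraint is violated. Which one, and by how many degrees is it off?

Perpendicular(NP, PM) — off by 3.20°.

F = (0.00, 0.00) ✓; FN at 59.10° ✓; |FN| = 27.90 ✓; ∠FNP = 125.6° ✓; |NP| = 41.60 ✓; ∠(NP, PM) = 86.80° ✗; |PM| = 13.90 ✓.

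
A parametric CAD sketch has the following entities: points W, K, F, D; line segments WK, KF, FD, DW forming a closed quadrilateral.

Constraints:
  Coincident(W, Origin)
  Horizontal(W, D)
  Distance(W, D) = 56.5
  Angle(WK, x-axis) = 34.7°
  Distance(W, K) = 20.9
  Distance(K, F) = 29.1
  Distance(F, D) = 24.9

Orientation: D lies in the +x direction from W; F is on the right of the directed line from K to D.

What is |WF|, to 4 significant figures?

36.32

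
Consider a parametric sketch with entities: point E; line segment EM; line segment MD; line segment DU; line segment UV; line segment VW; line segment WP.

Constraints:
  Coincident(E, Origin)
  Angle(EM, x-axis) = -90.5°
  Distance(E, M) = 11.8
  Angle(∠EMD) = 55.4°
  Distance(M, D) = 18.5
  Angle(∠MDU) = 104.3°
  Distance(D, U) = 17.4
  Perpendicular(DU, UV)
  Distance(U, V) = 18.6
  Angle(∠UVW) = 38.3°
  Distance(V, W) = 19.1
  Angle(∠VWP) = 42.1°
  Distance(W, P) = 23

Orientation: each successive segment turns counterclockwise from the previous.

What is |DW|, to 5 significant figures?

6.6314

E is at the origin; EM runs at -90.5° with length 11.8, so M = (-0.10297, -11.800). ∠EMD = 55.4° gives MD at 34.100° from the x-axis; with |MD| = 18.5, D = (15.216, -1.4277). ∠MDU = 104.3° gives DU at 109.80° from the x-axis; with |DU| = 17.4, U = (9.3221, 14.944). DU ⟂ UV, so UV runs at -160.20°; with |UV| = 18.6, V = (-8.1783, 8.6431). ∠UVW = 38.3° gives VW at -18.500° from the x-axis; with |VW| = 19.1, W = (9.9347, 2.5826). Then |DW| = |W − D| = 6.6314.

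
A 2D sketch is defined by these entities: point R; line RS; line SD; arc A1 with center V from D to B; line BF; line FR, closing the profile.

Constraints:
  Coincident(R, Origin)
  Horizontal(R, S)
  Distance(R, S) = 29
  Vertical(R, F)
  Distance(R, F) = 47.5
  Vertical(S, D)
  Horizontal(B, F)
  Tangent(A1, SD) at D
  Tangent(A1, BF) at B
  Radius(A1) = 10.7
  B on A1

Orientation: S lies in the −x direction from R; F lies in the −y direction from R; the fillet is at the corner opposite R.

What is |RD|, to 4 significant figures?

46.85

The virtual corner opposite R is at (-29.00, -47.50). The tangent condition forces VD to be normal to SD and A1 meets BF tangentially, so VB is at right angles to BF, with radius 10.7, so the center V sits 10.7 in from both sides at V = (-18.30, -36.80). That places the tangent points at D = (-29.00, -36.80) on SD and B = (-18.30, -47.50) on BF. Then |RD| = |D − R| = 46.85.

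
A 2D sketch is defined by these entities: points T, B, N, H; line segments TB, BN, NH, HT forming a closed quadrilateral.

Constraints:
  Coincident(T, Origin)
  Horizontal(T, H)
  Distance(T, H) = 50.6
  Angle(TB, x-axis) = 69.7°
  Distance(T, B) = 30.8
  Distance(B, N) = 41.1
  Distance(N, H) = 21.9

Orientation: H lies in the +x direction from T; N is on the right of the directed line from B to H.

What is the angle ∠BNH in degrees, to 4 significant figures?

98.27°

Checks: |BN| = 41.10 ✓; |NH| = 21.90 ✓.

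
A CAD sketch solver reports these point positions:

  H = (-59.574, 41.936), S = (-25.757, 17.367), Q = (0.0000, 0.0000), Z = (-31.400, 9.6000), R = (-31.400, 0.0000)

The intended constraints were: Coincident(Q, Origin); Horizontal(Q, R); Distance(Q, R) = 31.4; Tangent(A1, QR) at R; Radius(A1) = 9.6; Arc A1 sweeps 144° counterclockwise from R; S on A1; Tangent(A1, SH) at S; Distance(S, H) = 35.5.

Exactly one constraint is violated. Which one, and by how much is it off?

Distance(S, H) = 35.5 — off by 6.30.

Q = (0.00, 0.00) ✓; Q.y = 0.00, R.y = 0.00 ✓; |QR| = 31.40 ✓; ∠(ZR, RQ) = 90.00° ✓; |ZR| = 9.600 ✓; bearing(Z→S) − bearing(Z→R) = 144.0° ✓; |ZS| = 9.601 ✓; ∠(ZS, SH) = 90.00° ✓; |SH| = 41.80 ✗.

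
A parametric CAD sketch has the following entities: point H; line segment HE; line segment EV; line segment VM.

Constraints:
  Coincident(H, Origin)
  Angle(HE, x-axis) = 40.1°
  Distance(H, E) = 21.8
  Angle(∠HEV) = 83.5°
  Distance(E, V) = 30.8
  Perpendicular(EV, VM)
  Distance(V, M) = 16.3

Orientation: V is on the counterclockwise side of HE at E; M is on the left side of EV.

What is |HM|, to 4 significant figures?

28.83

H is at the origin; HE runs at 40.1° with length 21.8, so E = 21.8·(cos 40.1°, sin 40.1°) = (16.68, 14.04). ∠HEV = 83.5°, so EV runs at 40.1° + (180° − 83.5°) = 136.6° from the x-axis; with |EV| = 30.8, V = E + 30.8·(cos 136.6°, sin 136.6°) = (-5.703, 35.20). EV is perpendicular to VM; with |VM| = 16.3 on the left of EV, M = V + 16.3·(-0.6871, -0.7266) = (-16.90, 23.36). Then |HM| = |M − H| = 28.83.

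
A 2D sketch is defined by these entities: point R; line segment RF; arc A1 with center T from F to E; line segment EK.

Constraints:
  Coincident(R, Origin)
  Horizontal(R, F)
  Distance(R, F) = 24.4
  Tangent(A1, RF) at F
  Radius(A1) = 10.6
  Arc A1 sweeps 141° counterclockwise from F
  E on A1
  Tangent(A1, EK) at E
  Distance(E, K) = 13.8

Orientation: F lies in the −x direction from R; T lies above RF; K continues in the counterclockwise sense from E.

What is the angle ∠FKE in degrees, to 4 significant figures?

42.62°

R is at the origin; R and F share the same y with |RF| = 24.4 and F on the −x side, so F = (-24.40, 0.000). Since A1 is tangent to RF there, TF ⟂ RF, so T = F + (0, 10.6) = (-24.40, 10.60). On A1, F sits at bearing -90° from T; a 141° counterclockwise sweep puts E at bearing 51°, so E = T + 10.6·(cos 51°, sin 51°) = (-17.73, 18.84). A1 meets EK tangentially, so TE is at right angles to EK, so EK runs along (−sin 51°, cos 51°); with |EK| = 13.8, K = (-28.45, 27.52). Then cos ∠FKE = KF·KE / (|KF||KE|), giving 42.62°.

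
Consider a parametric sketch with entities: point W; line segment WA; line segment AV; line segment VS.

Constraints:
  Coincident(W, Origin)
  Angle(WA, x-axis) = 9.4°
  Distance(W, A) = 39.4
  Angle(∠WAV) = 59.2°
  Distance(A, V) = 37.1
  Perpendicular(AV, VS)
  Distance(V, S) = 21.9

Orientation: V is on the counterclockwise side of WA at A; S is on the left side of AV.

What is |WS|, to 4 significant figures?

20.71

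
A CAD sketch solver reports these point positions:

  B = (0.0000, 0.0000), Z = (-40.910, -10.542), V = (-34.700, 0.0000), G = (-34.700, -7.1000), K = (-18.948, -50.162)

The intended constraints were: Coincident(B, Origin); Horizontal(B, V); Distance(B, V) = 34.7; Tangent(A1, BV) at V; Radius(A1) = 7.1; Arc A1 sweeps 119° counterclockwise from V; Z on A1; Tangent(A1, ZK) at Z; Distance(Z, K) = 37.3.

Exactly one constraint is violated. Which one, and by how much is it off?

Distance(Z, K) = 37.3 — off by 8.00.

B = (0.00, 0.00) ✓; B.y = 0.00, V.y = 0.00 ✓; |BV| = 34.70 ✓; ∠(GV, VB) = 90.00° ✓; |GV| = 7.100 ✓; bearing(G→Z) − bearing(G→V) = 119.0° ✓; |GZ| = 7.100 ✓; ∠(GZ, ZK) = 90.00° ✓; |ZK| = 45.30 ✗.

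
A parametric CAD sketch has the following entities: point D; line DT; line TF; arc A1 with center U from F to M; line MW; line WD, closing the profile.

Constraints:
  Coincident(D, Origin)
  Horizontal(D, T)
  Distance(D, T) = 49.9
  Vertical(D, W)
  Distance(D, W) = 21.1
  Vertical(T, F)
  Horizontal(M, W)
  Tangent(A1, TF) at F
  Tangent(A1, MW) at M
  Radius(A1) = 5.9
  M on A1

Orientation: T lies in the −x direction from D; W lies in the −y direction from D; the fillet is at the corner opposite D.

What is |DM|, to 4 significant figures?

48.80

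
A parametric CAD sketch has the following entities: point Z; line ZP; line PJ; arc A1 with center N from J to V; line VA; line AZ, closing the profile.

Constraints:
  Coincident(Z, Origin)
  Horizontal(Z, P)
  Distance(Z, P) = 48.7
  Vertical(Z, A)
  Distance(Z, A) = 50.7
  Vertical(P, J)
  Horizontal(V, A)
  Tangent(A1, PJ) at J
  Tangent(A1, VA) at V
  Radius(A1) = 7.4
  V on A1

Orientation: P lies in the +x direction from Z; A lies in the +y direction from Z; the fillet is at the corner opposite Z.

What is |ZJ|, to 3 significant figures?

65.2

Z is at the origin; ZP is horizontal with |ZP| = 48.7 and P on the +x side, so P = (48.7, 0.00). Z and A share the same x with |ZA| = 50.7 and A on the +y side, so A = (0.00, 50.7). The virtual corner opposite Z is at (48.7, 50.7). Since A1 is tangent to PJ there, NJ ⟂ PJ and since A1 is tangent to VA there, NV ⟂ VA, with radius 7.4, so the center N sits 7.4 in from both sides at N = (41.3, 43.3). That places the tangent points at J = (48.7, 43.3) on PJ and V = (41.3, 50.7) on VA. Then |ZJ| = |J − Z| = 65.2.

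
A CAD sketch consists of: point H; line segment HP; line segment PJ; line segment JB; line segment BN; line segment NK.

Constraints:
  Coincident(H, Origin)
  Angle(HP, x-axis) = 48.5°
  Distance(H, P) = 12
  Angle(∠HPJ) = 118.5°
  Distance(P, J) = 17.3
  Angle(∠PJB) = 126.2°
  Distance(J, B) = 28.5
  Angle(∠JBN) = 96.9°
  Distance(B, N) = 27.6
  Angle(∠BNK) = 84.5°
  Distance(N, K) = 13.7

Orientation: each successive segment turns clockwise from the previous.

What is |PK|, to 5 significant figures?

31.508

∠JBN = 96.9° gives BN at -149.90° from the x-axis; with |BN| = 27.6, N = (12.157, -34.941). ∠BNK = 84.5° gives NK at 114.60° from the x-axis; with |NK| = 13.7, K = (6.4542, -22.485). Then |PK| = |K − P| = 31.508.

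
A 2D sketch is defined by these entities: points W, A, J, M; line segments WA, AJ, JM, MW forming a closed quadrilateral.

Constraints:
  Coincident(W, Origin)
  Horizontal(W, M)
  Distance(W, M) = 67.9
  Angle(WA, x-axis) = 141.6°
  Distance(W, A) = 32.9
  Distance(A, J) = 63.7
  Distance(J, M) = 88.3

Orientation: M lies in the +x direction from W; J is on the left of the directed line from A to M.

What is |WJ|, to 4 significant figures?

71.48

W is at the origin; W and M share the same y with |WM| = 67.9 and M in +x, so M = (67.9, 0). WA runs at 141.6° with |WA| = 32.9, so A = (-25.78, 20.44). J is determined by |AJ| = 63.7 and |JM| = 88.3 together: it lies at the intersection of circle(A, 63.7) and circle(M, 88.3). With |AM| = 95.89, the foot of the radical line on AM is 28.45 from A and the perpendicular offset is √(63.7² − 28.45²) = 57.00. Taking the left-of-AM solution: J = (14.16, 70.06).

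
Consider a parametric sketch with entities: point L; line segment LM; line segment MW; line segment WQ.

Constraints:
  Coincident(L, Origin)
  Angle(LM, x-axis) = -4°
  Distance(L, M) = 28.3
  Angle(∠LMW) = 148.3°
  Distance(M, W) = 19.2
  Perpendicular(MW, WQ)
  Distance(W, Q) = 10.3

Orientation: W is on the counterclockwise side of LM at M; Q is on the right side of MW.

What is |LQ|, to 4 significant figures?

50.07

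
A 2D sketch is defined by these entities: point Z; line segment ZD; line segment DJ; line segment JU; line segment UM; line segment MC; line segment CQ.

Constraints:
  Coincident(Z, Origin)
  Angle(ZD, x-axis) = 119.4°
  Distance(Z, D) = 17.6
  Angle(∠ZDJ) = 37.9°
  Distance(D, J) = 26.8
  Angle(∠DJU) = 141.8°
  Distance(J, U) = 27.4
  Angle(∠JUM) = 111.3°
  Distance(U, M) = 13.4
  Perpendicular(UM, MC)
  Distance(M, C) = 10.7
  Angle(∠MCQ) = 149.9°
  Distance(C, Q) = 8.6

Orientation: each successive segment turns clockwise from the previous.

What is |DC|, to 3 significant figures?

43.4

Z is at the origin; ZD runs at 119.4° with length 17.6, so D = (-8.64, 15.3). ∠ZDJ = 37.9° gives DJ at -22.7° from the x-axis; with |DJ| = 26.8, J = (16.1, 4.99). ∠DJU = 141.8° gives JU at -60.9° from the x-axis; with |JU| = 27.4, U = (29.4, -19.0). ∠JUM = 111.3° gives UM at -130° from the x-axis; with |UM| = 13.4, M = (20.9, -29.3). UM ⟂ MC, so MC runs at 140°; with |MC| = 10.7, C = (12.6, -22.5). Then |DC| = |C − D| = 43.4.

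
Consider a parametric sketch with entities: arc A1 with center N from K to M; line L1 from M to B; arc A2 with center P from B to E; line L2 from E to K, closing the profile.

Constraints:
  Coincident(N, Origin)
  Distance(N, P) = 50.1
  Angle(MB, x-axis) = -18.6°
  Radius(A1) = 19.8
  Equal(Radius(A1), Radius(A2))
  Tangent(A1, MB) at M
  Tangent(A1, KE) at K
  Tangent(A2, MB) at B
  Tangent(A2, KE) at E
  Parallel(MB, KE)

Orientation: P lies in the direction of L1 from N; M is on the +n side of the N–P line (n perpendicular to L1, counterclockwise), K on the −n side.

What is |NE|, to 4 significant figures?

53.87

The slot axis is L1's direction at -18.6°, so u = (cos -18.6°, sin -18.6°) = (0.9478, -0.3190) and n = (−sin -18.6°, cos -18.6°) = (0.3190, 0.9478). N is at the origin and P lies 50.1 along u from N, so P = 50.1·u = (47.48, -15.98). Tangency of A1 to both parallel lines with radius 19.8 puts M and K at N ± 19.8·n: M = (6.315, 18.77), K = (-6.315, -18.77). Equal radii place B and E the same way about P: B = P + 19.8·n = (53.80, 2.786), E = P − 19.8·n = (41.17, -34.75). Then |NE| = |E − N| = 53.87.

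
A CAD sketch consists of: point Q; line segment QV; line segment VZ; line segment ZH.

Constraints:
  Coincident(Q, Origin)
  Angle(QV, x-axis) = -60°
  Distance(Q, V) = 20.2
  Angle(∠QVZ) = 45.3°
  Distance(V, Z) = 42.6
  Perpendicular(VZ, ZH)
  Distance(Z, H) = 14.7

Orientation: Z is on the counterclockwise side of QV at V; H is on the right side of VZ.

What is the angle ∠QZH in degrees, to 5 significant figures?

116.83°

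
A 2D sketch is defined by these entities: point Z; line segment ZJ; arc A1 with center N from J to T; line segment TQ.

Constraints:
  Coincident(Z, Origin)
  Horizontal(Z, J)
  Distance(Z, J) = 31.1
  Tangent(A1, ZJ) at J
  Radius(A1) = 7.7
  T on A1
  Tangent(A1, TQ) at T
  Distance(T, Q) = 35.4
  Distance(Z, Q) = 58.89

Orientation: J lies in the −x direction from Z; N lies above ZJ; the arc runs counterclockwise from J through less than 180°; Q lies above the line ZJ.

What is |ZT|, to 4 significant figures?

26.75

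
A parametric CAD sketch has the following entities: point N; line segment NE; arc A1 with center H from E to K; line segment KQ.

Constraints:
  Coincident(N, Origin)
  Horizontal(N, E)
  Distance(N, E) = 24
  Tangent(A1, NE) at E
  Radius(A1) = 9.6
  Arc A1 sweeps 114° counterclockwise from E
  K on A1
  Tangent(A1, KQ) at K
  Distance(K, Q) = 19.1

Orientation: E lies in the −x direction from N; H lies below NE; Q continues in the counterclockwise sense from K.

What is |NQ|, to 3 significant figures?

39.8

On A1, E sits at bearing 90° from H; a 114° counterclockwise sweep puts K at bearing 204°, so K = H + 9.6·(cos 204°, sin 204°) = (-32.8, -13.5). The tangent condition forces HK to be normal to KQ, so KQ runs along (−sin 204°, cos 204°); with |KQ| = 19.1, Q = (-25.0, -31.0). Then |NQ| = |Q − N| = 39.8.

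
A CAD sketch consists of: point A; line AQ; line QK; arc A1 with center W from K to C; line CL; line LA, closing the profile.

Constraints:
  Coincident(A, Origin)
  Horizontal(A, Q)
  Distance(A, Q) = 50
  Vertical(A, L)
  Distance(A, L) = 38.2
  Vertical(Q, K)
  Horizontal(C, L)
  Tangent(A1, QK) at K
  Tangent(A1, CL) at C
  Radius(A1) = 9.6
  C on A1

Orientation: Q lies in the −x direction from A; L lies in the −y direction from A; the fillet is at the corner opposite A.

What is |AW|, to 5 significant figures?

49.499

A is at the origin; A and Q share the same y with |AQ| = 50.0 and Q on the −x side, so Q = (-50.000, 0.0000). AL is vertical with |AL| = 38.2 and L on the −y side, so L = (0.0000, -38.200). The virtual corner opposite A is at (-50.000, -38.200). Since A1 is tangent to QK there, WK ⟂ QK and the tangent condition forces WC to be normal to CL, with radius 9.6, so the center W sits 9.6 in from both sides at W = (-40.400, -28.600). Then |AW| = |W − A| = 49.499.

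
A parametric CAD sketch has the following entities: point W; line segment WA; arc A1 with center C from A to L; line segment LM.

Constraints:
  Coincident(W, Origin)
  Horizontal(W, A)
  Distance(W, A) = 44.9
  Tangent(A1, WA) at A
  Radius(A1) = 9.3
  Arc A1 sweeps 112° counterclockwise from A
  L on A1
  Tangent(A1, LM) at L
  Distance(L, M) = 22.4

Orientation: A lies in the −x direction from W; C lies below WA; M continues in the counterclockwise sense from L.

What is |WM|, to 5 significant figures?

56.237

W is at the origin; WA is horizontal with |WA| = 44.9 and A on the −x side, so A = (-44.900, 0.0000). A1 meets WA tangentially, so CA is at right angles to WA, so C = A + (0, -9.3) = (-44.900, -9.3000). On A1, A sits at bearing 90° from C; a 112° counterclockwise sweep puts L at bearing 202°, so L = C + 9.3·(cos 202°, sin 202°) = (-53.523, -12.784). The tangent condition forces CL to be normal to LM, so LM runs along (−sin 202°, cos 202°); with |LM| = 22.4, M = (-45.132, -33.553). Then |WM| = |M − W| = 56.237.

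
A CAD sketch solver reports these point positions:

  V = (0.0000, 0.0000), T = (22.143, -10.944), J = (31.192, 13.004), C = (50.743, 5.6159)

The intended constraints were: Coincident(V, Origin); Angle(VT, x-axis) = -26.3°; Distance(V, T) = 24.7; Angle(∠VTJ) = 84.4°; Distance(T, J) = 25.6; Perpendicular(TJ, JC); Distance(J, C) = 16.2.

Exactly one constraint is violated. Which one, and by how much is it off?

Distance(J, C) = 16.2 — off by 4.70.

V = (0.00, 0.00) ✓; VT at -26.30° ✓; |VT| = 24.70 ✓; ∠VTJ = 84.40° ✓; |TJ| = 25.60 ✓; ∠(TJ, JC) = 90.00° ✓; |JC| = 20.90 ✗.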